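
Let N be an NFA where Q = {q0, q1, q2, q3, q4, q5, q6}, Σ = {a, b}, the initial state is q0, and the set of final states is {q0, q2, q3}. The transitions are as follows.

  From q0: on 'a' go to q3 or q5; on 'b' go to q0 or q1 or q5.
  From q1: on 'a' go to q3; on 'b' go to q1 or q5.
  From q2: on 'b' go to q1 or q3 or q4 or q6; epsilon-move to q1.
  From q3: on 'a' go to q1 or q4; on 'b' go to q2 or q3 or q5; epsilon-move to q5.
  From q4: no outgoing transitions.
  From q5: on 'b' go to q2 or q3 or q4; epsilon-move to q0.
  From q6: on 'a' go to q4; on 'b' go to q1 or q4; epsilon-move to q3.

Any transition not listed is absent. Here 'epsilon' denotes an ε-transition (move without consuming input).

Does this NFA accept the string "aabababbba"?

Yes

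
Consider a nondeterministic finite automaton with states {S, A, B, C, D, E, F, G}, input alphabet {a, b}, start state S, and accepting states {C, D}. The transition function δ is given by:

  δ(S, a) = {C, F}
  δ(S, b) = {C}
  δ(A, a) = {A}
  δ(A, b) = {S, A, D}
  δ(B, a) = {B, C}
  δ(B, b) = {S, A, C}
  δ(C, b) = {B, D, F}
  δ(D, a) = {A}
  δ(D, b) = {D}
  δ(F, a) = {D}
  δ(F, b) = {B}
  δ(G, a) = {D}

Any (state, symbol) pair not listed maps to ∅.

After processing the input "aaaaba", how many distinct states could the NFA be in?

Start in {S}.
Read 'a': S→{C, F}; now {C, F}.
Read 'a': C→∅, F→{D}; now {D}.
Read 'a': D→{A}; now {A}.
Read 'a': A→{A}; now {A}.
Read 'b': A→{S, A, D}; now {S, A, D}.
Read 'a': S→{C, F}, A→{A}, D→{A}; now {A, C, F}.
That set has 3 states.

3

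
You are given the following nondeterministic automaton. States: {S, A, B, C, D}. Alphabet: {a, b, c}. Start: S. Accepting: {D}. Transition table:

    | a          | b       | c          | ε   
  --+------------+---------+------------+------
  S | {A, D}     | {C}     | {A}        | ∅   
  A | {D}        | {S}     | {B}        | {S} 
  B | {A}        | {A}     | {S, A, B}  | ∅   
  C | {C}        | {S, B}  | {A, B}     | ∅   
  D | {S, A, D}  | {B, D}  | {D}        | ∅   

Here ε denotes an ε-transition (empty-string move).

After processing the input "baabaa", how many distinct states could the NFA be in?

Start in {S}.
Read 'b': {S} → {C}.
Read 'a': {C} → {C}.
Read 'a': {C} → {C}.
Read 'b': {C} → {S, B}.
Read 'a': {S, B} → {S, A, D}.
Read 'a': {S, A, D} → {S, A, D}.
That set has 3 states.

3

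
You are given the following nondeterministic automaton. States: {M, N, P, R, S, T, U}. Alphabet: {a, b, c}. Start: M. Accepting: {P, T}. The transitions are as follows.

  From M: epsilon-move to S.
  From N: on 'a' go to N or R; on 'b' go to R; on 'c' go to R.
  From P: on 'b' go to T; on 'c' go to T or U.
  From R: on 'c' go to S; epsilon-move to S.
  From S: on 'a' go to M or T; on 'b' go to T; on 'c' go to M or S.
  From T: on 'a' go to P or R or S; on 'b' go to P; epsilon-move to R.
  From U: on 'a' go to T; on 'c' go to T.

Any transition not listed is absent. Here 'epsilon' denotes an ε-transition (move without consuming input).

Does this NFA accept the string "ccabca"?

Start: ε-closure({M}) = {M, S}.
Read 'c': {M, S} → {M, S}.
Read 'c': {M, S} → {M, S}.
Read 'a': {M, S} → {M, R, S, T}.
Read 'b': {M, R, S, T} → {P, R, S, T}.
Read 'c': {P, R, S, T} → {M, R, S, T, U}.
Read 'a': {M, R, S, T, U} → {M, P, R, S, T}.
The final set {M, P, R, S, T} contains the accepting states P, T.

Yes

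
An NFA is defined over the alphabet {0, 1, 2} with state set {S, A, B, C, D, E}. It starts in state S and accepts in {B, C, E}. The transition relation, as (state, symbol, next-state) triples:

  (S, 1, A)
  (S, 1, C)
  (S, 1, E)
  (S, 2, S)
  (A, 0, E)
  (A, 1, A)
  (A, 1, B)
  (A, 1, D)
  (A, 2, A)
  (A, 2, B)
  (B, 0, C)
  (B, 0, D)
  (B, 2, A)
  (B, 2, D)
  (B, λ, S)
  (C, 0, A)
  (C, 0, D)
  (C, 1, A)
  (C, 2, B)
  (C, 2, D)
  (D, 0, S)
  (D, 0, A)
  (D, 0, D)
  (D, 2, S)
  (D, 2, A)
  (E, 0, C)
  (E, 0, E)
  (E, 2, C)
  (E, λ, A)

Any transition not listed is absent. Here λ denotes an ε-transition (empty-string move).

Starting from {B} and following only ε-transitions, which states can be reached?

{S, B}

Begin with {B}.
ε-move B → S; add S.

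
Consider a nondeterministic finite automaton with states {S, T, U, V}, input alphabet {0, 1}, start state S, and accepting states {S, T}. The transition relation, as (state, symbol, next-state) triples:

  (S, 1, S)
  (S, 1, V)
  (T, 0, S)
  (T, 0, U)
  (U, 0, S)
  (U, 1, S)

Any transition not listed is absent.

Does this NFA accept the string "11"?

Start in {S}.
Read '1': S→{S, V}; now {S, V}.
Read '1': S→{S, V}, V→∅; now {S, V}.
The final set {S, V} contains the accepting state S.

Yes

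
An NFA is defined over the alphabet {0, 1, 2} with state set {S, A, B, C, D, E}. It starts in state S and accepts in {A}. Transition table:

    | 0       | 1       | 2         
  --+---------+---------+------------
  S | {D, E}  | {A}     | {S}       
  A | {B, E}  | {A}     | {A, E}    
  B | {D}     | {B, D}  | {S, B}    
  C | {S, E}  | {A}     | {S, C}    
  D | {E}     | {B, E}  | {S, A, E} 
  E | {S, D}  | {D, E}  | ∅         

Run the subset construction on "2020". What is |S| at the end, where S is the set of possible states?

Start in {S}.
Read '2': S→{S}; now {S}.
Read '0': S→{D, E}; now {D, E}.
Read '2': D→{S, A, E}, E→∅; now {S, A, E}.
Read '0': S→{D, E}, A→{B, E}, E→{S, D}; now {S, B, D, E}.
That set has 4 states.

4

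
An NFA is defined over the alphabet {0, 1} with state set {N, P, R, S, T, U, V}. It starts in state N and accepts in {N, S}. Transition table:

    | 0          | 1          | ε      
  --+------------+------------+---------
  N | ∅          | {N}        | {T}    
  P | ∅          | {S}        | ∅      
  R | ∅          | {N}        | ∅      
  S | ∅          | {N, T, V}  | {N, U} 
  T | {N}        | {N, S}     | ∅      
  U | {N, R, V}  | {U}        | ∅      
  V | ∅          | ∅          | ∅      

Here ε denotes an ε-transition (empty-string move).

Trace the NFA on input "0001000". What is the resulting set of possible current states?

{N, T}

Start: ε-closure({N}) = {N, T}.
Read '0': {N, T} → {N, T}.
Read '0': {N, T} → {N, T}.
Read '0': {N, T} → {N, T}.
Read '1': {N, T} → {N, S, T, U}.
Read '0': {N, S, T, U} → {N, R, T, V}.
Read '0': {N, R, T, V} → {N, T}.
Read '0': {N, T} → {N, T}.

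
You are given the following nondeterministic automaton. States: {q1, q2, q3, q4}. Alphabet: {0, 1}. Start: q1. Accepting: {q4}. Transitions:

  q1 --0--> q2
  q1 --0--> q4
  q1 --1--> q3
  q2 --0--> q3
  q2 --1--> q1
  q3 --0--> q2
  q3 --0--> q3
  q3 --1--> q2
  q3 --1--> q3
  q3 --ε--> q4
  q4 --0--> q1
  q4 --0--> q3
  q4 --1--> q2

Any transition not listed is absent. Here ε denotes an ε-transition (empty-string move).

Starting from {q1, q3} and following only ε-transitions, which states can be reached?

{q1, q3, q4}

Begin with {q1, q3}.
ε-move q3 → q4; add q4.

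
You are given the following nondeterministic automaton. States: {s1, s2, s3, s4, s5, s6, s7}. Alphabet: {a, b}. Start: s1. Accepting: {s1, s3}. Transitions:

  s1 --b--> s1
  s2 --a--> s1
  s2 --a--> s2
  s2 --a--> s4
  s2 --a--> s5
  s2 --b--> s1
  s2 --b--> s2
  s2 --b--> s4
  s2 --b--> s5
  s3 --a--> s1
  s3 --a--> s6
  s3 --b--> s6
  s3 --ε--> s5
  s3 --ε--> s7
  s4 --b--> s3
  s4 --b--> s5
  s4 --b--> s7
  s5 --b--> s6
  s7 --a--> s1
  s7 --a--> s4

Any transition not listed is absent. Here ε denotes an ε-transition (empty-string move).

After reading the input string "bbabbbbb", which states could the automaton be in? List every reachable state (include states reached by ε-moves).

∅

Start in {s1}.
Read 'b': s1→{s1}; now {s1}.
Read 'b': s1→{s1}; now {s1}.
Read 'a': s1→∅; now ∅.
The set is empty and remains empty for the remaining 5 symbols.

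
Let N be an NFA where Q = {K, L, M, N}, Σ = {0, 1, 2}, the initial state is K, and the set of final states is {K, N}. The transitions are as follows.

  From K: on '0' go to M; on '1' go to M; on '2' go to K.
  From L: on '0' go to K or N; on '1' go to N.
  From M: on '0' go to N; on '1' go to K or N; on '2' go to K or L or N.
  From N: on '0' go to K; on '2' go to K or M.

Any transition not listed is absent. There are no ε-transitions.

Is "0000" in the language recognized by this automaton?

Start in {K}.
Read '0': {K} → {M}.
Read '0': {M} → {N}.
Read '0': {N} → {K}.
Read '0': {K} → {M}.
The final set {M} contains no accepting state.

No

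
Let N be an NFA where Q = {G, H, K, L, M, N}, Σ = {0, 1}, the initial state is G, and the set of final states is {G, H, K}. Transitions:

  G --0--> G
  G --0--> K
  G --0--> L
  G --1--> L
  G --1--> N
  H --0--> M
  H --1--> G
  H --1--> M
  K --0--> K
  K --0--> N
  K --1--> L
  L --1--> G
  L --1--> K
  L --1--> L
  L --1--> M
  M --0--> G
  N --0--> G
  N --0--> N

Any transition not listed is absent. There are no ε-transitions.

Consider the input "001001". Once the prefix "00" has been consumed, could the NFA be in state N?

Yes

Start in {G}.
Read '0': G→{G, K, L}; now {G, K, L}.
Read '0': G→{G, K, L}, K→{K, N}, L→∅; now {G, K, L, N}.
State N is in {G, K, L, N}.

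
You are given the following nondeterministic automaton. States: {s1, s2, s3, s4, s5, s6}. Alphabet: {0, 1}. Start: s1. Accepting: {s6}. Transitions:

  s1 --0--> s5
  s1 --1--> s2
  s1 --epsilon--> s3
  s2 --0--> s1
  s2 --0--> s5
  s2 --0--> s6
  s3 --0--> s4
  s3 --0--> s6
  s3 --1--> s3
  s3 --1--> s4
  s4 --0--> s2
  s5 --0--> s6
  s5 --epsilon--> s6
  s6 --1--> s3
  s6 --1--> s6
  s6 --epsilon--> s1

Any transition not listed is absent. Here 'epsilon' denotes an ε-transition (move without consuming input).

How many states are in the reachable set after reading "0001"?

Start: ε-closure({s1}) = {s1, s3}.
Read '0': {s1, s3} → {s1, s3, s4, s5, s6}.
Read '0': {s1, s3, s4, s5, s6} → {s1, s2, s3, s4, s5, s6}.
Read '0': {s1, s2, s3, s4, s5, s6} → {s1, s2, s3, s4, s5, s6}.
Read '1': {s1, s2, s3, s4, s5, s6} → {s1, s2, s3, s4, s6}.
That set has 5 states.

5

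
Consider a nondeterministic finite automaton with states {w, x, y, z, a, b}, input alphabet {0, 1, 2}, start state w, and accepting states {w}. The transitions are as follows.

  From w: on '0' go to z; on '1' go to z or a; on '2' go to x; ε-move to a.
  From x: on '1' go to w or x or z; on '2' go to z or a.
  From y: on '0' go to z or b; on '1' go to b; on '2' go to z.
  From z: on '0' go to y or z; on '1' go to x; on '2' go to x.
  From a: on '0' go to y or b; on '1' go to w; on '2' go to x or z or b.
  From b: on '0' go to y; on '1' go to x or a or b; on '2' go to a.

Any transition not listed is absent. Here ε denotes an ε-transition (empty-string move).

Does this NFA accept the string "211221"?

Yes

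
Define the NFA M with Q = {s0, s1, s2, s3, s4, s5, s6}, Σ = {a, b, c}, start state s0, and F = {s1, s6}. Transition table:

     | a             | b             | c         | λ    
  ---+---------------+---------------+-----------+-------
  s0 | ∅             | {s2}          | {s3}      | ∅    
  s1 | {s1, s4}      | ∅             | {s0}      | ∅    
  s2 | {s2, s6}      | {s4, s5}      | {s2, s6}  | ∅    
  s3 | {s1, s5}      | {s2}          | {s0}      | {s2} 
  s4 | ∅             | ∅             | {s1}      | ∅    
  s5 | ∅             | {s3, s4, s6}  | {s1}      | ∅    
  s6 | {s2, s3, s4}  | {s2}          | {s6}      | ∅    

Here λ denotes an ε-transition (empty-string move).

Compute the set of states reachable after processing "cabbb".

{s2, s3, s4, s5, s6}

Start in {s0}.
Read 'c': {s0} → {s2, s3}.
Read 'a': {s2, s3} → {s1, s2, s5, s6}.
Read 'b': {s1, s2, s5, s6} → {s2, s3, s4, s5, s6}.
Read 'b': {s2, s3, s4, s5, s6} → {s2, s3, s4, s5, s6}.
Read 'b': {s2, s3, s4, s5, s6} → {s2, s3, s4, s5, s6}.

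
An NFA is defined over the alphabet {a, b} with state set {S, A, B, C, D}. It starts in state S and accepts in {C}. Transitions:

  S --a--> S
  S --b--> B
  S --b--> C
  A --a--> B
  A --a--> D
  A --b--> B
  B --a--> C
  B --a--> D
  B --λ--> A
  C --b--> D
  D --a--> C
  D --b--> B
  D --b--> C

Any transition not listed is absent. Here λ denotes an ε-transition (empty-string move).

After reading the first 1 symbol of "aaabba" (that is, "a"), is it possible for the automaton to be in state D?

No

Start in {S}.
Read 'a': S→{S}; now {S}.
State D is not in {S}.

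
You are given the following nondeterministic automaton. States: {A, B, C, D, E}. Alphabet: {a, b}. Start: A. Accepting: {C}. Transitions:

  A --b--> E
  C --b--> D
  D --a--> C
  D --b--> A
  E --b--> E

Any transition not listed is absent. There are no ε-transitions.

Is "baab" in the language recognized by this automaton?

Start in {A}.
Read 'b': {A} → {E}.
Read 'a': {E} → ∅.
The set is empty and remains empty for the remaining 2 symbols.
The final set ∅ contains no accepting state.

No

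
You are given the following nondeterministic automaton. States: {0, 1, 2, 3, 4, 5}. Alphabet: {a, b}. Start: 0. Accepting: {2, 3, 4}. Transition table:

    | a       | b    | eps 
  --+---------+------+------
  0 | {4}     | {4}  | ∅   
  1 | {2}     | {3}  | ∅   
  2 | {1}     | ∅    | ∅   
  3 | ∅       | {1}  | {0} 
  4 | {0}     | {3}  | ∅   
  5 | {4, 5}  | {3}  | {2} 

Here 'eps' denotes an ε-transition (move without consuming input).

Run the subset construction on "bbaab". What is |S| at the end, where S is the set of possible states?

Start in {0}.
Read 'b': 0→{4}; now {4}.
Read 'b': 4→{3}; union {3}; ε-closure = {0, 3}.
Read 'a': 0→{4}, 3→∅; now {4}.
Read 'a': 4→{0}; now {0}.
Read 'b': 0→{4}; now {4}.
That set has 1 state.

1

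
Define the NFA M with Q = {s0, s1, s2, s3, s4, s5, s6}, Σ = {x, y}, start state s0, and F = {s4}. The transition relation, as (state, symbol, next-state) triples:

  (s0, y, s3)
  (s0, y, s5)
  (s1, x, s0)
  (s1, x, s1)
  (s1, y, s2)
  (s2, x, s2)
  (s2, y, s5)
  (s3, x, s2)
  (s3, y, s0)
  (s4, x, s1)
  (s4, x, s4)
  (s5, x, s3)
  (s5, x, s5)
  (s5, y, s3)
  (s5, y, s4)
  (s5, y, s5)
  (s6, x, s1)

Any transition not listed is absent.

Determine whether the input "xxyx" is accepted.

No

Start in {s0}.
Read 'x': {s0} → ∅.
The set is empty and remains empty for the remaining 3 symbols.
The final set ∅ contains no accepting state.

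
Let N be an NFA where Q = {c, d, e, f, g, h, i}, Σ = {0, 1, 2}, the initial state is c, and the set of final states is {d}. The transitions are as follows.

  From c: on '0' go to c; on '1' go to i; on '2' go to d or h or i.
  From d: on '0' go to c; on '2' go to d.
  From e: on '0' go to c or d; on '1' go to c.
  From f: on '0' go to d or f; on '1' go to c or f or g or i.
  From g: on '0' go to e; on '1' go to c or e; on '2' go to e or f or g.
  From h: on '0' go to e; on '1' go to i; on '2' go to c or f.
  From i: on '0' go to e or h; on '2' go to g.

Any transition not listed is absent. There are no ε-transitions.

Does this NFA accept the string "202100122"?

Yes

Start in {c}.
Read '2': {c} → {d, h, i}.
Read '0': {d, h, i} → {c, e, h}.
Read '2': {c, e, h} → {c, d, f, h, i}.
Read '1': {c, d, f, h, i} → {c, f, g, i}.
Read '0': {c, f, g, i} → {c, d, e, f, h}.
Read '0': {c, d, e, f, h} → {c, d, e, f}.
Read '1': {c, d, e, f} → {c, f, g, i}.
Read '2': {c, f, g, i} → {d, e, f, g, h, i}.
Read '2': {d, e, f, g, h, i} → {c, d, e, f, g}.
The final set {c, d, e, f, g} contains the accepting state d.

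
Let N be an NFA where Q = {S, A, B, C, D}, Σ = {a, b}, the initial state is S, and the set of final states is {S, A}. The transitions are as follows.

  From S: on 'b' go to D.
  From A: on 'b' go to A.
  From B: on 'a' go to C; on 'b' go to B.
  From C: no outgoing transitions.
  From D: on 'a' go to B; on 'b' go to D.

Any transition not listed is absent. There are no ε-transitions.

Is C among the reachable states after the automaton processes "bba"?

Start in {S}.
Read 'b': {S} → {D}.
Read 'b': {D} → {D}.
Read 'a': {D} → {B}.
State C is not in {B}.

No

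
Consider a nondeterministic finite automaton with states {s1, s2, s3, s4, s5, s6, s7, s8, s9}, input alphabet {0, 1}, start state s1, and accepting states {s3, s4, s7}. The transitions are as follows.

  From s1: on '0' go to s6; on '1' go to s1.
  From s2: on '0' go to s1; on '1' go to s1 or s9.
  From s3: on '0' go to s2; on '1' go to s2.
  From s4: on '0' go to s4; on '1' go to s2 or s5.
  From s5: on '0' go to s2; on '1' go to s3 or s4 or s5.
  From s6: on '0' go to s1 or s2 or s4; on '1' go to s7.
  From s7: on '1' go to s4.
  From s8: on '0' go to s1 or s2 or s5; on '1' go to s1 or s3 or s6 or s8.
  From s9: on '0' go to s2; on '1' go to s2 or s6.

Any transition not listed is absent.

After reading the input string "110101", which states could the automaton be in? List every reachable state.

∅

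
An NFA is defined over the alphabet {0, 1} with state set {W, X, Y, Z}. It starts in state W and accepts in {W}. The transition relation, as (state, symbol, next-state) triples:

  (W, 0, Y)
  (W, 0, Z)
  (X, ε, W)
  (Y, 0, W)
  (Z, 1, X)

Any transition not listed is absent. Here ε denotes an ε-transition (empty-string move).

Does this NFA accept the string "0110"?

Start in {W}.
Read '0': W→{Y, Z}; now {Y, Z}.
Read '1': Y→∅, Z→{X}; union {X}; ε-closure = {W, X}.
Read '1': W→∅, X→∅; now ∅.
The set is empty and remains empty for the remaining 1 symbol.
The final set ∅ contains no accepting state.

No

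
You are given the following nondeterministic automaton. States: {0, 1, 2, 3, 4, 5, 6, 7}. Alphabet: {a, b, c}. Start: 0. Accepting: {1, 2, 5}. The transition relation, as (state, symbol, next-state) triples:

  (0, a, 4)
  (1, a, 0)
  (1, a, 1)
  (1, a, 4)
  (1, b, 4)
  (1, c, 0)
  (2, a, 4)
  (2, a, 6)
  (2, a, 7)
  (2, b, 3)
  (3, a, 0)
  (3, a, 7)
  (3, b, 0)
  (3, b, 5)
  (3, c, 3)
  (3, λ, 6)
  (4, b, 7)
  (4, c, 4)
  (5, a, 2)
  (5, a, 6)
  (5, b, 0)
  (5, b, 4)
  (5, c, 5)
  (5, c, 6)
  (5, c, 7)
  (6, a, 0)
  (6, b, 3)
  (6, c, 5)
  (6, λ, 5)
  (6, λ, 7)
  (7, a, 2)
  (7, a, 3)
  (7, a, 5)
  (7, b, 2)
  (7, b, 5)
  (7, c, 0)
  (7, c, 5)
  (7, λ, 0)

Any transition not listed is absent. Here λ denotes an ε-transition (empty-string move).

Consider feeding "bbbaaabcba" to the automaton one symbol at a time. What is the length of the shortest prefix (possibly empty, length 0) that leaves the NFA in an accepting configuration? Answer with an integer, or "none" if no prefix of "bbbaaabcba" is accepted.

none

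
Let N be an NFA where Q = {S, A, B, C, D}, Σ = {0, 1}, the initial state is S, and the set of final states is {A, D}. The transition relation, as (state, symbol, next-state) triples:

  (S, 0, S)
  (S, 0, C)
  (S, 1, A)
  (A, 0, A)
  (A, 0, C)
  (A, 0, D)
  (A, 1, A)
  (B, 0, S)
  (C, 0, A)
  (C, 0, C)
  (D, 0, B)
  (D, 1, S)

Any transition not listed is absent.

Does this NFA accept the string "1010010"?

Start in {S}.
Read '1': S→{A}; now {A}.
Read '0': A→{A, C, D}; now {A, C, D}.
Read '1': A→{A}, C→∅, D→{S}; now {S, A}.
Read '0': S→{S, C}, A→{A, C, D}; now {S, A, C, D}.
Read '0': S→{S, C}, A→{A, C, D}, C→{A, C}, D→{B}; now {S, A, B, C, D}.
Read '1': S→{A}, A→{A}, B→∅, C→∅, D→{S}; now {S, A}.
Read '0': S→{S, C}, A→{A, C, D}; now {S, A, C, D}.
The final set {S, A, C, D} contains the accepting states A, D.

Yes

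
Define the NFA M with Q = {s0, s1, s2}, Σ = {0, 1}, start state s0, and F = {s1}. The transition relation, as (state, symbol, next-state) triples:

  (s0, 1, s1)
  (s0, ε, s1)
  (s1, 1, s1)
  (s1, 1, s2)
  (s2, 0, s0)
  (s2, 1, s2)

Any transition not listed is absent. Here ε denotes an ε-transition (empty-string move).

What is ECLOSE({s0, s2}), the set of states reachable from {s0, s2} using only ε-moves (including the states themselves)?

{s0, s1, s2}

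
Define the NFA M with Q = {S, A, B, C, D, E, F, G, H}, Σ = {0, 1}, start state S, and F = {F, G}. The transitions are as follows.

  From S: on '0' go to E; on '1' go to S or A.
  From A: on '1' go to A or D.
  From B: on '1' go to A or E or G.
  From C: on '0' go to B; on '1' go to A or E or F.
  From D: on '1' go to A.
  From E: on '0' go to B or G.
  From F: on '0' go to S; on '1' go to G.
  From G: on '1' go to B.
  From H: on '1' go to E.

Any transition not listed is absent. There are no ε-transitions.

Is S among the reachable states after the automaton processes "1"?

Yes

Start in {S}.
Read '1': S→{S, A}; now {S, A}.
State S is in {S, A}.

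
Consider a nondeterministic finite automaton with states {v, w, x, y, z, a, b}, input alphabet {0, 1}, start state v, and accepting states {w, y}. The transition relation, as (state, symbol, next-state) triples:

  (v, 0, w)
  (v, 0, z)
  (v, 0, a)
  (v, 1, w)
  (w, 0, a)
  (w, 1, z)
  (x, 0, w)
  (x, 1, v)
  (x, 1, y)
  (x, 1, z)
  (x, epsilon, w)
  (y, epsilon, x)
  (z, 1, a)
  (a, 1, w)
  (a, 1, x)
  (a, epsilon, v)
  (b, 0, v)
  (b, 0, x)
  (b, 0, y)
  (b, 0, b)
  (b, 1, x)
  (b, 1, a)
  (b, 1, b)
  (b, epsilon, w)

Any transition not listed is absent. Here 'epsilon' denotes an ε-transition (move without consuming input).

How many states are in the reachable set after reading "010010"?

Start in {v}.
Read '0': v→{w, z, a}; union {w, z, a}; ε-closure = {v, w, z, a}.
Read '1': v→{w}, w→{z}, z→{a}, a→{w, x}; union {w, x, z, a}; ε-closure = {v, w, x, z, a}.
Read '0': v→{w, z, a}, w→{a}, x→{w}, z→∅, a→∅; union {w, z, a}; ε-closure = {v, w, z, a}.
Read '0': v→{w, z, a}, w→{a}, z→∅, a→∅; union {w, z, a}; ε-closure = {v, w, z, a}.
Read '1': v→{w}, w→{z}, z→{a}, a→{w, x}; union {w, x, z, a}; ε-closure = {v, w, x, z, a}.
Read '0': v→{w, z, a}, w→{a}, x→{w}, z→∅, a→∅; union {w, z, a}; ε-closure = {v, w, z, a}.
That set has 4 states.

4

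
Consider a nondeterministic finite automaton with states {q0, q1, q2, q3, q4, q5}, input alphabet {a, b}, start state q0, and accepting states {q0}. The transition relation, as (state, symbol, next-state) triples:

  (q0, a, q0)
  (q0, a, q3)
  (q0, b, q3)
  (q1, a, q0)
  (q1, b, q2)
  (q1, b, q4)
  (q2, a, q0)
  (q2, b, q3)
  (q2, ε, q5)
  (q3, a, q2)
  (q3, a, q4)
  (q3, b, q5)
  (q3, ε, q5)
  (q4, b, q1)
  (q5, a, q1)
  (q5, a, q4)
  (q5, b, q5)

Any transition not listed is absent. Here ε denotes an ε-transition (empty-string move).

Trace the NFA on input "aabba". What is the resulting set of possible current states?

Start in {q0}.
Read 'a': {q0} → {q0, q3, q5}.
Read 'a': {q0, q3, q5} → {q0, q1, q2, q3, q4, q5}.
Read 'b': {q0, q1, q2, q3, q4, q5} → {q1, q2, q3, q4, q5}.
Read 'b': {q1, q2, q3, q4, q5} → {q1, q2, q3, q4, q5}.
Read 'a': {q1, q2, q3, q4, q5} → {q0, q1, q2, q4, q5}.

{q0, q1, q2, q4, q5}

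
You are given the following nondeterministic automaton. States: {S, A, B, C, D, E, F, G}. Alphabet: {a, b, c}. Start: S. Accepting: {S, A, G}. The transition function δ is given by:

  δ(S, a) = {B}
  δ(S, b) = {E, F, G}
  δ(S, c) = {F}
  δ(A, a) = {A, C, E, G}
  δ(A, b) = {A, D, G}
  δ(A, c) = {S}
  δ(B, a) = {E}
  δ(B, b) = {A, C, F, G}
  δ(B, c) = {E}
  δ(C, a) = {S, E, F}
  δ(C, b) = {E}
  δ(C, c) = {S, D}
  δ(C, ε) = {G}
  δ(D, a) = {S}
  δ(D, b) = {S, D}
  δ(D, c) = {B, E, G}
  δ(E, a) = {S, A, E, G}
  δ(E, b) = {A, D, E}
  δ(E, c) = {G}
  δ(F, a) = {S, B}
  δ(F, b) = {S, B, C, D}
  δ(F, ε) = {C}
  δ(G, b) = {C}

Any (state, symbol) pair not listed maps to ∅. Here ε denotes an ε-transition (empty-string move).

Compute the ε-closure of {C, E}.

{C, E, G}

Begin with {C, E}.
ε-move C → G; add G.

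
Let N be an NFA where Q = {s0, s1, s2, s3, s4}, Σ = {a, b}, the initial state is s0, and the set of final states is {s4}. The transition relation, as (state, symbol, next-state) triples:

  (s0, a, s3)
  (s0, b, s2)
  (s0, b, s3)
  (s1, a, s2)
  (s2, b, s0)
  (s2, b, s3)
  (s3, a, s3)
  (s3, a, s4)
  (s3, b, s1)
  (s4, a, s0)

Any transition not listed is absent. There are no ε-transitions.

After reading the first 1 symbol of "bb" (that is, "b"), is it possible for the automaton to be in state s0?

No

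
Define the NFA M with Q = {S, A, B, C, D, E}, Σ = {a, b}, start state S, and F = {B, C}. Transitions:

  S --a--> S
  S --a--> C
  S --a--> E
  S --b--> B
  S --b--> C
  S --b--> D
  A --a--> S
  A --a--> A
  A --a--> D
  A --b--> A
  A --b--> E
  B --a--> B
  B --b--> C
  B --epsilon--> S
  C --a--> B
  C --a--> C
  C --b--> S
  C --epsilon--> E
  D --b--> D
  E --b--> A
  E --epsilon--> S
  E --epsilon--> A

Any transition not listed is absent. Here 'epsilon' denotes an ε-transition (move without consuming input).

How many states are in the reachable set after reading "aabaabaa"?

Start in {S}.
Read 'a': {S} → {S, A, C, E}.
Read 'a': {S, A, C, E} → {S, A, B, C, D, E}.
Read 'b': {S, A, B, C, D, E} → {S, A, B, C, D, E}.
Read 'a': {S, A, B, C, D, E} → {S, A, B, C, D, E}.
Read 'a': {S, A, B, C, D, E} → {S, A, B, C, D, E}.
Read 'b': {S, A, B, C, D, E} → {S, A, B, C, D, E}.
Read 'a': {S, A, B, C, D, E} → {S, A, B, C, D, E}.
Read 'a': {S, A, B, C, D, E} → {S, A, B, C, D, E}.
That set has 6 states.

6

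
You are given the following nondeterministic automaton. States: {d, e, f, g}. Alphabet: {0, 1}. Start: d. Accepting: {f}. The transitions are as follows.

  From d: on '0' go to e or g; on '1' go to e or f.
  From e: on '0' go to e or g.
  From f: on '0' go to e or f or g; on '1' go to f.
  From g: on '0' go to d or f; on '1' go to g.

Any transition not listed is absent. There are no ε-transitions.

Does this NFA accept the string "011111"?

No

Start in {d}.
Read '0': {d} → {e, g}.
Read '1': {e, g} → {g}.
Read '1': {g} → {g}.
Read '1': {g} → {g}.
Read '1': {g} → {g}.
Read '1': {g} → {g}.
The final set {g} contains no accepting state.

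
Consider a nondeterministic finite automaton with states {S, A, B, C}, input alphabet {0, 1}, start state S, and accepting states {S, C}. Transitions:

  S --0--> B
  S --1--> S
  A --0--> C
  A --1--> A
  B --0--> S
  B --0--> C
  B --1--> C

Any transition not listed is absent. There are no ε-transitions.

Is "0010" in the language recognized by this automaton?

No

Start in {S}.
Read '0': S→{B}; now {B}.
Read '0': B→{S, C}; now {S, C}.
Read '1': S→{S}, C→∅; now {S}.
Read '0': S→{B}; now {B}.
The final set {B} contains no accepting state.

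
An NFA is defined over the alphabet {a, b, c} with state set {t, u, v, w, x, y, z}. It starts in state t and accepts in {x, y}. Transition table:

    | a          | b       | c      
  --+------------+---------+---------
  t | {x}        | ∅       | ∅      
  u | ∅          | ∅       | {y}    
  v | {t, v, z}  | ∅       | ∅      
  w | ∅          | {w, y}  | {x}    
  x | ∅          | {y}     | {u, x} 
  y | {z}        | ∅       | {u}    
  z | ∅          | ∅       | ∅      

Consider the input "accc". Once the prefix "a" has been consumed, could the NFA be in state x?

Yes

Start in {t}.
Read 'a': {t} → {x}.
State x is in {x}.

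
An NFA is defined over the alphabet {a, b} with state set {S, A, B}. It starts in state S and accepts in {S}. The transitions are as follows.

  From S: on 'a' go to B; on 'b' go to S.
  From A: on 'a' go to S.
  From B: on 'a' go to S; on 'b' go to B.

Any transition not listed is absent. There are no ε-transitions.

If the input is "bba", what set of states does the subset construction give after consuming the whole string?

{B}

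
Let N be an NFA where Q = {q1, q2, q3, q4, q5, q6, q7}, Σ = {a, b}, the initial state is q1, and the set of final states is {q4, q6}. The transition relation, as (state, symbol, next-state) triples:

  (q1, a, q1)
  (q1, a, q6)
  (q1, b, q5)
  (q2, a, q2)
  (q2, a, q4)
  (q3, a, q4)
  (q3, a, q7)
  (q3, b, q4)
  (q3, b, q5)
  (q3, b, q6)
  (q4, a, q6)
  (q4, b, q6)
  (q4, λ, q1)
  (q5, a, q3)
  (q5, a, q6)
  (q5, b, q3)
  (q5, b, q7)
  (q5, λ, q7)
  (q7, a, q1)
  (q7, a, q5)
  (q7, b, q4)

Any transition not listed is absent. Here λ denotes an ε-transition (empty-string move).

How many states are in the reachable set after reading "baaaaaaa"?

6

Start in {q1}.
Read 'b': q1→{q5}; union {q5}; ε-closure = {q5, q7}.
Read 'a': q5→{q3, q6}, q7→{q1, q5}; union {q1, q3, q5, q6}; ε-closure = {q1, q3, q5, q6, q7}.
Read 'a': q1→{q1, q6}, q3→{q4, q7}, q5→{q3, q6}, q6→∅, q7→{q1, q5}; now {q1, q3, q4, q5, q6, q7}.
Read 'a': q1→{q1, q6}, q3→{q4, q7}, q4→{q6}, q5→{q3, q6}, q6→∅, q7→{q1, q5}; now {q1, q3, q4, q5, q6, q7}.
Read 'a': q1→{q1, q6}, q3→{q4, q7}, q4→{q6}, q5→{q3, q6}, q6→∅, q7→{q1, q5}; now {q1, q3, q4, q5, q6, q7}.
Read 'a': q1→{q1, q6}, q3→{q4, q7}, q4→{q6}, q5→{q3, q6}, q6→∅, q7→{q1, q5}; now {q1, q3, q4, q5, q6, q7}.
Read 'a': q1→{q1, q6}, q3→{q4, q7}, q4→{q6}, q5→{q3, q6}, q6→∅, q7→{q1, q5}; now {q1, q3, q4, q5, q6, q7}.
Read 'a': q1→{q1, q6}, q3→{q4, q7}, q4→{q6}, q5→{q3, q6}, q6→∅, q7→{q1, q5}; now {q1, q3, q4, q5, q6, q7}.
That set has 6 states.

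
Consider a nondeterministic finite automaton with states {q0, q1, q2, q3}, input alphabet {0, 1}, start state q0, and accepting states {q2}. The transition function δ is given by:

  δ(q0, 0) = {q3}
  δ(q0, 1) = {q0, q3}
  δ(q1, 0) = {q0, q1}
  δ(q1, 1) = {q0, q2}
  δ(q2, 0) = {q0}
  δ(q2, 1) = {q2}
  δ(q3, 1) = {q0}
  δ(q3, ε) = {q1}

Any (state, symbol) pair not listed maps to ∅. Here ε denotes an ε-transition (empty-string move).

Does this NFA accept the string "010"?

Start in {q0}.
Read '0': q0→{q3}; union {q3}; ε-closure = {q1, q3}.
Read '1': q1→{q0, q2}, q3→{q0}; now {q0, q2}.
Read '0': q0→{q3}, q2→{q0}; union {q0, q3}; ε-closure = {q0, q1, q3}.
The final set {q0, q1, q3} contains no accepting state.

No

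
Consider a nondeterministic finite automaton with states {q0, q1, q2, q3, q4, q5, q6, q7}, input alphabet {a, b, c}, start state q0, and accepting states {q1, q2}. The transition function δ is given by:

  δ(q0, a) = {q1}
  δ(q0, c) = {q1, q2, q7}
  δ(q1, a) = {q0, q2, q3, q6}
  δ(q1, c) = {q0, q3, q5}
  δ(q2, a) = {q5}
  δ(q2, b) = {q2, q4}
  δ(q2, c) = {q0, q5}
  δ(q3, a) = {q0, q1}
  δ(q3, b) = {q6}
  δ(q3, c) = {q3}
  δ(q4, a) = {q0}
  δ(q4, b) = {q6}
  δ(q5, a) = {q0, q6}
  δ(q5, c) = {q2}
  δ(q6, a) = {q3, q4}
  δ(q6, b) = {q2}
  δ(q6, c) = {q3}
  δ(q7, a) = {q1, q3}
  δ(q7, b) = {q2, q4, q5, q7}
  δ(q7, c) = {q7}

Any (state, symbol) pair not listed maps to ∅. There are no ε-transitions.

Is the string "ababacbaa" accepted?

No

Start in {q0}.
Read 'a': q0→{q1}; now {q1}.
Read 'b': q1→∅; now ∅.
The set is empty and remains empty for the remaining 7 symbols.
The final set ∅ contains no accepting state.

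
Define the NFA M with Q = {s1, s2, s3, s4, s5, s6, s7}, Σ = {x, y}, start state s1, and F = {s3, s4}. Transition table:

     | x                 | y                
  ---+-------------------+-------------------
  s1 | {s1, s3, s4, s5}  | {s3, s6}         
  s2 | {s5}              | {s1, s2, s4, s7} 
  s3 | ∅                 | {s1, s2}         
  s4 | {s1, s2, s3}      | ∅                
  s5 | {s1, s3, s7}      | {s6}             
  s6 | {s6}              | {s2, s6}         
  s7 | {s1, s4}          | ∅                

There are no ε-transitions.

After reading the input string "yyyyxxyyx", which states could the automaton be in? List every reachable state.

{s1, s2, s3, s4, s5, s6}

Start in {s1}.
Read 'y': s1→{s3, s6}; now {s3, s6}.
Read 'y': s3→{s1, s2}, s6→{s2, s6}; now {s1, s2, s6}.
Read 'y': s1→{s3, s6}, s2→{s1, s2, s4, s7}, s6→{s2, s6}; now {s1, s2, s3, s4, s6, s7}.
Read 'y': s1→{s3, s6}, s2→{s1, s2, s4, s7}, s3→{s1, s2}, s4→∅, s6→{s2, s6}, s7→∅; now {s1, s2, s3, s4, s6, s7}.
Read 'x': s1→{s1, s3, s4, s5}, s2→{s5}, s3→∅, s4→{s1, s2, s3}, s6→{s6}, s7→{s1, s4}; now {s1, s2, s3, s4, s5, s6}.
Read 'x': s1→{s1, s3, s4, s5}, s2→{s5}, s3→∅, s4→{s1, s2, s3}, s5→{s1, s3, s7}, s6→{s6}; now {s1, s2, s3, s4, s5, s6, s7}.
Read 'y': s1→{s3, s6}, s2→{s1, s2, s4, s7}, s3→{s1, s2}, s4→∅, s5→{s6}, s6→{s2, s6}, s7→∅; now {s1, s2, s3, s4, s6, s7}.
Read 'y': s1→{s3, s6}, s2→{s1, s2, s4, s7}, s3→{s1, s2}, s4→∅, s6→{s2, s6}, s7→∅; now {s1, s2, s3, s4, s6, s7}.
Read 'x': s1→{s1, s3, s4, s5}, s2→{s5}, s3→∅, s4→{s1, s2, s3}, s6→{s6}, s7→{s1, s4}; now {s1, s2, s3, s4, s5, s6}.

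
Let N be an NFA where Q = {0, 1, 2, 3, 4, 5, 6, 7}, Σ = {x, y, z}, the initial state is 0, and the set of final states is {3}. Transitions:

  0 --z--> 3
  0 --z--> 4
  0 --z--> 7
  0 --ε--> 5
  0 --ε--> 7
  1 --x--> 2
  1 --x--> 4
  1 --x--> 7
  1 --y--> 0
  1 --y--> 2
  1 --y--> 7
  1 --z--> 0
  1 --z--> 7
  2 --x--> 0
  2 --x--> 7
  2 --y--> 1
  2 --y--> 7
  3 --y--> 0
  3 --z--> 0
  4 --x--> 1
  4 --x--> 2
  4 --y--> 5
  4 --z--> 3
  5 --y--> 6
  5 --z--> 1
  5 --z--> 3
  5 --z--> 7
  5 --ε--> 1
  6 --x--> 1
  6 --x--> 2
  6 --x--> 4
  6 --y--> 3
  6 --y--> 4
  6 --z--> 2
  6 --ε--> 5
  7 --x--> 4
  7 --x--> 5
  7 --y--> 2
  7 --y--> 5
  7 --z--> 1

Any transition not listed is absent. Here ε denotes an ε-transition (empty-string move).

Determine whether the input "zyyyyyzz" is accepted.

Yes

Start: ε-closure({0}) = {0, 1, 5, 7}.
Read 'z': 0→{3, 4, 7}, 1→{0, 7}, 5→{1, 3, 7}, 7→{1}; union {0, 1, 3, 4, 7}; ε-closure = {0, 1, 3, 4, 5, 7}.
Read 'y': 0→∅, 1→{0, 2, 7}, 3→{0}, 4→{5}, 5→{6}, 7→{2, 5}; union {0, 2, 5, 6, 7}; ε-closure = {0, 1, 2, 5, 6, 7}.
Read 'y': 0→∅, 1→{0, 2, 7}, 2→{1, 7}, 5→{6}, 6→{3, 4}, 7→{2, 5}; now {0, 1, 2, 3, 4, 5, 6, 7}.
Read 'y': 0→∅, 1→{0, 2, 7}, 2→{1, 7}, 3→{0}, 4→{5}, 5→{6}, 6→{3, 4}, 7→{2, 5}; now {0, 1, 2, 3, 4, 5, 6, 7}.
Read 'y': 0→∅, 1→{0, 2, 7}, 2→{1, 7}, 3→{0}, 4→{5}, 5→{6}, 6→{3, 4}, 7→{2, 5}; now {0, 1, 2, 3, 4, 5, 6, 7}.
Read 'y': 0→∅, 1→{0, 2, 7}, 2→{1, 7}, 3→{0}, 4→{5}, 5→{6}, 6→{3, 4}, 7→{2, 5}; now {0, 1, 2, 3, 4, 5, 6, 7}.
Read 'z': 0→{3, 4, 7}, 1→{0, 7}, 2→∅, 3→{0}, 4→{3}, 5→{1, 3, 7}, 6→{2}, 7→{1}; union {0, 1, 2, 3, 4, 7}; ε-closure = {0, 1, 2, 3, 4, 5, 7}.
Read 'z': 0→{3, 4, 7}, 1→{0, 7}, 2→∅, 3→{0}, 4→{3}, 5→{1, 3, 7}, 7→{1}; union {0, 1, 3, 4, 7}; ε-closure = {0, 1, 3, 4, 5, 7}.
The final set {0, 1, 3, 4, 5, 7} contains the accepting state 3.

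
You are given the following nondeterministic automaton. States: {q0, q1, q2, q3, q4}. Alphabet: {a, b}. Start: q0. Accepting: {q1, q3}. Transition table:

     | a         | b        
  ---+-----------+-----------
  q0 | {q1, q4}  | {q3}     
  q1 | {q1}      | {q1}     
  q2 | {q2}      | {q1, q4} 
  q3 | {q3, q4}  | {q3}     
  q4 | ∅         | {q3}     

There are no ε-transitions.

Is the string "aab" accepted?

Start in {q0}.
Read 'a': q0→{q1, q4}; now {q1, q4}.
Read 'a': q1→{q1}, q4→∅; now {q1}.
Read 'b': q1→{q1}; now {q1}.
The final set {q1} contains the accepting state q1.

Yes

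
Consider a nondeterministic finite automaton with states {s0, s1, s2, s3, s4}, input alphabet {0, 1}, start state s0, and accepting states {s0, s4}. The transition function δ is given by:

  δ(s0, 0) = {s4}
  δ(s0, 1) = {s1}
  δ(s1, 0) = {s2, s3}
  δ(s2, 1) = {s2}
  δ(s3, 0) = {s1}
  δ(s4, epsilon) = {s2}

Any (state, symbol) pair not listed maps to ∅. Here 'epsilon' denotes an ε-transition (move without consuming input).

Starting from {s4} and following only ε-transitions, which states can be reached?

{s2, s4}

Begin with {s4}.
ε-move s4 → s2; add s2.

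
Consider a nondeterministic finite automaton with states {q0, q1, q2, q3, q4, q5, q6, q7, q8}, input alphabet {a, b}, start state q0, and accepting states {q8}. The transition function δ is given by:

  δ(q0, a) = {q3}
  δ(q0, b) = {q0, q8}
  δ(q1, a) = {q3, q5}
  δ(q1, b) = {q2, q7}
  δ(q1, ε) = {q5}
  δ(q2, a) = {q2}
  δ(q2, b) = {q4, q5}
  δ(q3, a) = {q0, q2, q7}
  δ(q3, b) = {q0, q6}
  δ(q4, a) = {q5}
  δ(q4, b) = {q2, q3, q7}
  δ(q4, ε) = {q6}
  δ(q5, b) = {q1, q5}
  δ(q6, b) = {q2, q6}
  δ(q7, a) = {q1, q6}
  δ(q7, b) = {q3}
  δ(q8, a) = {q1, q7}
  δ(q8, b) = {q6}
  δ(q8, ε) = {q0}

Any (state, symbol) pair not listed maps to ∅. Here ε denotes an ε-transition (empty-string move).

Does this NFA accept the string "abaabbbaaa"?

Start in {q0}.
Read 'a': q0→{q3}; now {q3}.
Read 'b': q3→{q0, q6}; now {q0, q6}.
Read 'a': q0→{q3}, q6→∅; now {q3}.
Read 'a': q3→{q0, q2, q7}; now {q0, q2, q7}.
Read 'b': q0→{q0, q8}, q2→{q4, q5}, q7→{q3}; union {q0, q3, q4, q5, q8}; ε-closure = {q0, q3, q4, q5, q6, q8}.
Read 'b': q0→{q0, q8}, q3→{q0, q6}, q4→{q2, q3, q7}, q5→{q1, q5}, q6→{q2, q6}, q8→{q6}; now {q0, q1, q2, q3, q5, q6, q7, q8}.
Read 'b': q0→{q0, q8}, q1→{q2, q7}, q2→{q4, q5}, q3→{q0, q6}, q5→{q1, q5}, q6→{q2, q6}, q7→{q3}, q8→{q6}; now {q0, q1, q2, q3, q4, q5, q6, q7, q8}.
Read 'a': q0→{q3}, q1→{q3, q5}, q2→{q2}, q3→{q0, q2, q7}, q4→{q5}, q5→∅, q6→∅, q7→{q1, q6}, q8→{q1, q7}; now {q0, q1, q2, q3, q5, q6, q7}.
Read 'a': q0→{q3}, q1→{q3, q5}, q2→{q2}, q3→{q0, q2, q7}, q5→∅, q6→∅, q7→{q1, q6}; now {q0, q1, q2, q3, q5, q6, q7}.
Read 'a': q0→{q3}, q1→{q3, q5}, q2→{q2}, q3→{q0, q2, q7}, q5→∅, q6→∅, q7→{q1, q6}; now {q0, q1, q2, q3, q5, q6, q7}.
The final set {q0, q1, q2, q3, q5, q6, q7} contains no accepting state.

No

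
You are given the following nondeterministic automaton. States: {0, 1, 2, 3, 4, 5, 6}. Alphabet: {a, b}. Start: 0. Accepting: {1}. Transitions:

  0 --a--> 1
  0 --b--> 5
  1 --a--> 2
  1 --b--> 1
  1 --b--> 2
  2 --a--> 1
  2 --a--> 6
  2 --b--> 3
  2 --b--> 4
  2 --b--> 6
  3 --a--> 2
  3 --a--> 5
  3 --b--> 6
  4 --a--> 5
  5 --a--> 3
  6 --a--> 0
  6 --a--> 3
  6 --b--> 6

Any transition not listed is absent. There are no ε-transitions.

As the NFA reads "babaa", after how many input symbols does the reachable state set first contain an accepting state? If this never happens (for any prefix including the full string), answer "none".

5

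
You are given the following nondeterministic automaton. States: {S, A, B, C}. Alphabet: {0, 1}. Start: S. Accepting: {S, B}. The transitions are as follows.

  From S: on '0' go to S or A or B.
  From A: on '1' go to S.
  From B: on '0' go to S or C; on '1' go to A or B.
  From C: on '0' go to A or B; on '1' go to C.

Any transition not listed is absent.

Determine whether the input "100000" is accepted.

No

Start in {S}.
Read '1': S→∅; now ∅.
The set is empty and remains empty for the remaining 5 symbols.
The final set ∅ contains no accepting state.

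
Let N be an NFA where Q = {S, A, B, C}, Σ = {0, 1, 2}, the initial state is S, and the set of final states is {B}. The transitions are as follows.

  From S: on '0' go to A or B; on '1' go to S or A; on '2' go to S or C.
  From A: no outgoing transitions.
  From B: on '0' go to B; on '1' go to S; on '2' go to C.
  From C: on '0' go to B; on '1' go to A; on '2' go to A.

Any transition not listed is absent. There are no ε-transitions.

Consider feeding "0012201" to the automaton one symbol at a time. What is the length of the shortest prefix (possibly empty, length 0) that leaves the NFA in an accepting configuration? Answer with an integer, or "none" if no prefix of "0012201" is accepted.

1

Start in {S}.
Read '0': S→{A, B}; now {A, B}.
None of the earlier sets intersect F, but {A, B} does.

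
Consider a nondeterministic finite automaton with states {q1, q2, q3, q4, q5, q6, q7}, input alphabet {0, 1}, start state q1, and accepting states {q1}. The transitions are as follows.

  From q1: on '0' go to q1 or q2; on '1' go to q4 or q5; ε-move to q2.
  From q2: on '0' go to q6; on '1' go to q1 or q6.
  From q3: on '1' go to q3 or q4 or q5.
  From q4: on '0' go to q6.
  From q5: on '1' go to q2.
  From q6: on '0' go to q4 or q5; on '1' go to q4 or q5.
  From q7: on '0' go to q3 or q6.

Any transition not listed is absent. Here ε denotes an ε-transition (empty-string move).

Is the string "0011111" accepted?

Start: ε-closure({q1}) = {q1, q2}.
Read '0': {q1, q2} → {q1, q2, q6}.
Read '0': {q1, q2, q6} → {q1, q2, q4, q5, q6}.
Read '1': {q1, q2, q4, q5, q6} → {q1, q2, q4, q5, q6}.
Read '1': {q1, q2, q4, q5, q6} → {q1, q2, q4, q5, q6}.
Read '1': {q1, q2, q4, q5, q6} → {q1, q2, q4, q5, q6}.
Read '1': {q1, q2, q4, q5, q6} → {q1, q2, q4, q5, q6}.
Read '1': {q1, q2, q4, q5, q6} → {q1, q2, q4, q5, q6}.
The final set {q1, q2, q4, q5, q6} contains the accepting state q1.

Yes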